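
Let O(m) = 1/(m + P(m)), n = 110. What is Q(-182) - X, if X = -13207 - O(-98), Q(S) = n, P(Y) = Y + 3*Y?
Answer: 6525329/490 ≈ 13317.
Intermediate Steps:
P(Y) = 4*Y
Q(S) = 110
O(m) = 1/(5*m) (O(m) = 1/(m + 4*m) = 1/(5*m))
X = -6471429/490 (X = -13207 - 1/(5*(-98)) = -13207 - (-1)/(5*98) = -13207 - 1*(-1/490) = -13207 + 1/490 = -6471429/490 ≈ -13207.)
Q(-182) - X = 110 - 1*(-6471429/490) = 110 + 6471429/490 = 6525329/490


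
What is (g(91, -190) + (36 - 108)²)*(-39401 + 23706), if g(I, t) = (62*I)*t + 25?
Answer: 16742970845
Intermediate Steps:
g(I, t) = 25 + 62*I*t (g(I, t) = 62*I*t + 25 = 25 + 62*I*t)
(g(91, -190) + (36 - 108)²)*(-39401 + 23706) = ((25 + 62*91*(-190)) + (36 - 108)²)*(-39401 + 23706) = ((25 - 1071980) + (-72)²)*(-15695) = (-1071955 + 5184)*(-15695) = -1066771*(-15695) = 16742970845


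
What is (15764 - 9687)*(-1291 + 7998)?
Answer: 40758439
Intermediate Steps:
(15764 - 9687)*(-1291 + 7998) = 6077*6707 = 40758439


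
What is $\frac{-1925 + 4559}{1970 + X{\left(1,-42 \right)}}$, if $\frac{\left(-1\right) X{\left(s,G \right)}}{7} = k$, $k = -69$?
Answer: $\frac{2634}{2453} \approx 1.0738$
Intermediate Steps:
$X{\left(s,G \right)} = 483$ ($X{\left(s,G \right)} = \left(-7\right) \left(-69\right) = 483$)
$\frac{-1925 + 4559}{1970 + X{\left(1,-42 \right)}} = \frac{-1925 + 4559}{1970 + 483} = \frac{2634}{2453}$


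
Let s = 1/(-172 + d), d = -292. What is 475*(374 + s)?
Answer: 82429125/464 ≈ 1.7765e+5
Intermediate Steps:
s = -1/464 (s = 1/(-172 - 292) = 1/(-464) = -1/464 ≈ -0.0021552)
475*(374 + s) = 475*(374 - 1/464) = 475*(173535/464) = 82429125/464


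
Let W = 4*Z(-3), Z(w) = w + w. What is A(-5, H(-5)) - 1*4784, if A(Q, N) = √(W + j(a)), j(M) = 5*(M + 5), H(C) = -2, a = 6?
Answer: -4784 + √31 ≈ -4778.4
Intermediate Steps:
Z(w) = 2*w
j(M) = 25 + 5*M (j(M) = 5*(5 + M) = 25 + 5*M)
W = -24 (W = 4*(2*(-3)) = 4*(-6) = -24)
A(Q, N) = √31 (A(Q, N) = √(-24 + (25 + 5*6)) = √(-24 + (25 + 30)) = √(-24 + 55) = √31)
A(-5, H(-5)) - 1*4784 = √31 - 1*4784 = √31 - 4784 = -4784 + √31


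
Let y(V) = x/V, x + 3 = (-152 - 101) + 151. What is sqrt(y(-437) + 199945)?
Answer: sqrt(38183342590)/437 ≈ 447.15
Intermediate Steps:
x = -105 (x = -3 + ((-152 - 101) + 151) = -3 + (-253 + 151) = -3 - 102 = -105)
y(V) = -105/V
sqrt(y(-437) + 199945) = sqrt(-105/(-437) + 199945) = sqrt(-105*(-1/437) + 199945) = sqrt(105/437 + 199945) = sqrt(87376070/437) = sqrt(38183342590)/437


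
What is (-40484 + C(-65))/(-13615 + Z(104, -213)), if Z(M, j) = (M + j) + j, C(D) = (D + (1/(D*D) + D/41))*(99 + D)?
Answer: 7405004006/2414236825 ≈ 3.0672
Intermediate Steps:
C(D) = (99 + D)*(D⁻² + 42*D/41) (C(D) = (D + (D⁻² + D*(1/41)))*(99 + D) = (D + (D⁻² + D/41))*(99 + D) = (D⁻² + 42*D/41)*(99 + D) = (99 + D)*(D⁻² + 42*D/41))
Z(M, j) = M + 2*j
(-40484 + C(-65))/(-13615 + Z(104, -213)) = (-40484 + (99 - 65 + (1/41)*(-65)³*(4158 + 42*(-65)))/(-65)²)/(-13615 + (104 + 2*(-213))) = (-40484 + (99 - 65 + (1/41)*(-274625)*(4158 - 2730))/4225)/(-13615 + (104 - 426)) = (-40484 + (99 - 65 + (1/41)*(-274625)*1428)/4225)/(-13615 - 322) = (-40484 + (99 - 65 - 392164500/41)/4225)/(-13937) = (-40484 + (1/4225)*(-392163106/41))*(-1/13937) = (-40484 - 392163106/173225)*(-1/13937) = -7405004006/173225*(-1/13937) = 7405004006/2414236825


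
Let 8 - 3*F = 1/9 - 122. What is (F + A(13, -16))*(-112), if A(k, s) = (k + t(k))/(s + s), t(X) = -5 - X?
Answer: -262801/54 ≈ -4866.7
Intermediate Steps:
F = 1169/27 (F = 8/3 - (1/9 - 122)/3 = 8/3 - (⅑ - 122)/3 = 8/3 - ⅓*(-1097/9) = 8/3 + 1097/27 = 1169/27 ≈ 43.296)
A(k, s) = -5/(2*s) (A(k, s) = (k + (-5 - k))/(s + s) = -5*1/(2*s) = -5/(2*s))
(F + A(13, -16))*(-112) = (1169/27 - 5/2/(-16))*(-112) = (1169/27 - 5/2*(-1/16))*(-112) = (1169/27 + 5/32)*(-112) = (37543/864)*(-112) = -262801/54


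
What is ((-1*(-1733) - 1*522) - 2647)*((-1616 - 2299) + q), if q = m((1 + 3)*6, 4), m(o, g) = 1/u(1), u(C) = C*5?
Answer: 28108264/5 ≈ 5.6217e+6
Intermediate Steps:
u(C) = 5*C
m(o, g) = ⅕ (m(o, g) = 1/(5*1) = 1/5 = ⅕)
q = ⅕ ≈ 0.20000
((-1*(-1733) - 1*522) - 2647)*((-1616 - 2299) + q) = ((-1*(-1733) - 1*522) - 2647)*((-1616 - 2299) + ⅕) = ((1733 - 522) - 2647)*(-3915 + ⅕) = (1211 - 2647)*(-19574/5) = -1436*(-19574/5) = 28108264/5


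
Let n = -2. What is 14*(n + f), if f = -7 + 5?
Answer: -56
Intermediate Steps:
f = -2
14*(n + f) = 14*(-2 - 2) = 14*(-4) = -56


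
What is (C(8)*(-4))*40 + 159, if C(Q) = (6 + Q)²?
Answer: -31201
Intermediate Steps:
(C(8)*(-4))*40 + 159 = ((6 + 8)²*(-4))*40 + 159 = (14²*(-4))*40 + 159 = (196*(-4))*40 + 159 = -784*40 + 159 = -31360 + 159 = -31201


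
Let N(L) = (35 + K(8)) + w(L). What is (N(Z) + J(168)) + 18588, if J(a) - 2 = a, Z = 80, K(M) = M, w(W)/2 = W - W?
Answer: 18801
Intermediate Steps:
w(W) = 0 (w(W) = 2*(W - W) = 2*0 = 0)
N(L) = 43 (N(L) = (35 + 8) + 0 = 43 + 0 = 43)
J(a) = 2 + a
(N(Z) + J(168)) + 18588 = (43 + (2 + 168)) + 18588 = (43 + 170) + 18588 = 213 + 18588 = 18801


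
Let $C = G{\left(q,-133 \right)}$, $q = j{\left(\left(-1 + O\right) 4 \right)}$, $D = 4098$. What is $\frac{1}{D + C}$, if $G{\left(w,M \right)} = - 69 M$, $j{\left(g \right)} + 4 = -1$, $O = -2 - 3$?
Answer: $\frac{1}{13275} \approx 7.533 \cdot 10^{-5}$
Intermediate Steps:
$O = -5$ ($O = -2 - 3 = -5$)
$j{\left(g \right)} = -5$ ($j{\left(g \right)} = -4 - 1 = -5$)
$q = -5$
$C = 9177$ ($C = \left(-69\right) \left(-133\right) = 9177$)
$\frac{1}{D + C} = \frac{1}{4098 + 9177} = \frac{1}{13275}$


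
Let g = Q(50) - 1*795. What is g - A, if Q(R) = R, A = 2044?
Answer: -2789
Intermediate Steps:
g = -745 (g = 50 - 1*795 = 50 - 795 = -745)
g - A = -745 - 1*2044 = -745 - 2044 = -2789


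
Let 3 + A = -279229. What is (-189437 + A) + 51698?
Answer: -416971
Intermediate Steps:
A = -279232 (A = -3 - 279229 = -279232)
(-189437 + A) + 51698 = (-189437 - 279232) + 51698 = -468669 + 51698 = -416971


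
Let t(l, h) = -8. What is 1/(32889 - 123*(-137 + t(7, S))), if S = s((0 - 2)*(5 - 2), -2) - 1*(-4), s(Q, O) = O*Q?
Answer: 1/50724 ≈ 1.9715e-5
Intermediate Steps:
S = 16 (S = -2*(0 - 2)*(5 - 2) - 1*(-4) = -(-4)*3 + 4 = -2*(-6) + 4 = 12 + 4 = 16)
1/(32889 - 123*(-137 + t(7, S))) = 1/(32889 - 123*(-137 - 8)) = 1/(32889 - 123*(-145)) = 1/(32889 + 17835) = 1/50724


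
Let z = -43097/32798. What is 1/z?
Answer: -32798/43097 ≈ -0.76103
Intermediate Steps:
z = -43097/32798 (z = -43097*1/32798 = -43097/32798 ≈ -1.3140)
1/z = 1/(-43097/32798) = -32798/43097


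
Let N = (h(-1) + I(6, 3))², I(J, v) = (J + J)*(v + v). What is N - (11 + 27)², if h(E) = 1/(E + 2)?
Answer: 3885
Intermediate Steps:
I(J, v) = 4*J*v (I(J, v) = (2*J)*(2*v) = 4*J*v)
h(E) = 1/(2 + E)
N = 5329 (N = (1/(2 - 1) + 4*6*3)² = (1/1 + 72)² = (1 + 72)² = 73² = 5329)
N - (11 + 27)² = 5329 - (11 + 27)² = 5329 - 1*38² = 5329 - 1*1444 = 5329 - 1444 = 3885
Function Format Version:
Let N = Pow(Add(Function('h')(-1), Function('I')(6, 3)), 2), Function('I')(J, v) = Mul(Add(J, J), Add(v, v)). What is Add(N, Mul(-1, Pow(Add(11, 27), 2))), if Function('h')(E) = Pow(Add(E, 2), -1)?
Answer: 3885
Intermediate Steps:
Function('I')(J, v) = Mul(4, J, v) (Function('I')(J, v) = Mul(Mul(2, J), Mul(2, v)) = Mul(4, J, v))
Function('h')(E) = Pow(Add(2, E), -1)
N = 5329 (N = Pow(Add(Pow(Add(2, -1), -1), Mul(4, 6, 3)), 2) = Pow(Add(Pow(1, -1), 72), 2) = Pow(Add(1, 72), 2) = Pow(73, 2) = 5329)
Add(N, Mul(-1, Pow(Add(11, 27), 2))) = Add(5329, Mul(-1, Pow(Add(11, 27), 2))) = Add(5329, Mul(-1, Pow(38, 2))) = Add(5329, Mul(-1, 1444)) = Add(5329, -1444) = 3885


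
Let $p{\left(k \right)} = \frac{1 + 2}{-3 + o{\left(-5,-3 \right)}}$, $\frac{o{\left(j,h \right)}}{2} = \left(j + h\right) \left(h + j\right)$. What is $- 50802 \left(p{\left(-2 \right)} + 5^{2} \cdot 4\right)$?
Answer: $- \frac{635177406}{125} \approx -5.0814 \cdot 10^{6}$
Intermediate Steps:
$o{\left(j,h \right)} = 2 \left(h + j\right)^{2}$ ($o{\left(j,h \right)} = 2 \left(j + h\right) \left(h + j\right) = 2 \left(h + j\right) \left(h + j\right) = 2 \left(h + j\right)^{2}$)
$p{\left(k \right)} = \frac{3}{125}$ ($p{\left(k \right)} = \frac{1 + 2}{-3 + 2 \left(-3 - 5\right)^{2}} = \frac{3}{-3 + 2 \left(-8\right)^{2}} = \frac{3}{-3 + 2 \cdot 64} = \frac{3}{-3 + 128} = \frac{3}{125}$)
$- 50802 \left(p{\left(-2 \right)} + 5^{2} \cdot 4\right) = - 50802 \left(\frac{3}{125} + 5^{2} \cdot 4\right) = - 50802 \left(\frac{3}{125} + 25 \cdot 4\right) = - 50802 \left(\frac{3}{125} + 100\right) = \left(-50802\right) \frac{12503}{125} = - \frac{635177406}{125}$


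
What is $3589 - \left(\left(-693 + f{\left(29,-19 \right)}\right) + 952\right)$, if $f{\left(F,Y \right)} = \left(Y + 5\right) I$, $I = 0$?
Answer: $3330$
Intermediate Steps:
$f{\left(F,Y \right)} = 0$ ($f{\left(F,Y \right)} = \left(Y + 5\right) 0 = \left(5 + Y\right) 0 = 0$)
$3589 - \left(\left(-693 + f{\left(29,-19 \right)}\right) + 952\right) = 3589 - \left(\left(-693 + 0\right) + 952\right) = 3589 - \left(-693 + 952\right) = 3589 - 259 = 3330$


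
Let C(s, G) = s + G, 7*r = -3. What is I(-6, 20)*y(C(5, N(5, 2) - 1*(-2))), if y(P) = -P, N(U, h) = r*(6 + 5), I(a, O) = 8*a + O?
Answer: 64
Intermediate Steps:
r = -3/7 (r = (1/7)*(-3) = -3/7 ≈ -0.42857)
I(a, O) = O + 8*a
N(U, h) = -33/7 (N(U, h) = -3*(6 + 5)/7 = -3/7*11 = -33/7)
C(s, G) = G + s
I(-6, 20)*y(C(5, N(5, 2) - 1*(-2))) = (20 + 8*(-6))*(-((-33/7 - 1*(-2)) + 5)) = (20 - 48)*(-((-33/7 + 2) + 5)) = -(-28)*(-19/7 + 5) = -(-28)*16/7 = -28*(-16/7) = 64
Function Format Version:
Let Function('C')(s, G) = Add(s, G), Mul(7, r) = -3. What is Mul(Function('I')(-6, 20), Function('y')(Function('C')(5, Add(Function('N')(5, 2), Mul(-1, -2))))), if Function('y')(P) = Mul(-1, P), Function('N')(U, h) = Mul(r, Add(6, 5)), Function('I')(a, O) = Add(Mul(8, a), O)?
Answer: 64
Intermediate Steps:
r = Rational(-3, 7) (r = Mul(Rational(1, 7), -3) = Rational(-3, 7) ≈ -0.42857)
Function('I')(a, O) = Add(O, Mul(8, a))
Function('N')(U, h) = Rational(-33, 7) (Function('N')(U, h) = Mul(Rational(-3, 7), Add(6, 5)) = Mul(Rational(-3, 7), 11) = Rational(-33, 7))
Function('C')(s, G) = Add(G, s)
Mul(Function('I')(-6, 20), Function('y')(Function('C')(5, Add(Function('N')(5, 2), Mul(-1, -2))))) = Mul(Add(20, Mul(8, -6)), Mul(-1, Add(Add(Rational(-33, 7), Mul(-1, -2)), 5))) = Mul(Add(20, -48), Mul(-1, Add(Add(Rational(-33, 7), 2), 5))) = Mul(-28, Mul(-1, Add(Rational(-19, 7), 5))) = Mul(-28, Mul(-1, Rational(16, 7))) = Mul(-28, Rational(-16, 7)) = 64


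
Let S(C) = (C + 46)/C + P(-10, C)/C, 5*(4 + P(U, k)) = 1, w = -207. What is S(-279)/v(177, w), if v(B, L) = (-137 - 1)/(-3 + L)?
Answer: 8288/6417 ≈ 1.2916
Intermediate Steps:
P(U, k) = -19/5 (P(U, k) = -4 + (1/5)*1 = -4 + 1/5 = -19/5)
v(B, L) = -138/(-3 + L)
S(C) = -19/(5*C) + (46 + C)/C (S(C) = (C + 46)/C - 19/(5*C) = (46 + C)/C - 19/(5*C) = -19/(5*C) + (46 + C)/C)
S(-279)/v(177, w) = ((211/5 - 279)/(-279))/((-138/(-3 - 207))) = (-1/279*(-1184/5))/((-138/(-210))) = 1184/(1395*((-138*(-1/210)))) = 1184/(1395*(23/35)) = (1184/1395)*(35/23) = 8288/6417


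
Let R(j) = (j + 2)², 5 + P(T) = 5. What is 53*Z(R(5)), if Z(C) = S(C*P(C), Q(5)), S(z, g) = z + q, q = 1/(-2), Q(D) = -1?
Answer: -53/2 ≈ -26.500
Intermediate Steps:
P(T) = 0 (P(T) = -5 + 5 = 0)
R(j) = (2 + j)²
q = -½ ≈ -0.50000
S(z, g) = -½ + z (S(z, g) = z - ½ = -½ + z)
Z(C) = -½ (Z(C) = -½ + C*0 = -½ + 0 = -½)
53*Z(R(5)) = 53*(-½) = -53/2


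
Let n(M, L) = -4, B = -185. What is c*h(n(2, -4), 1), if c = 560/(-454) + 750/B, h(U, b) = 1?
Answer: -44410/8399 ≈ -5.2875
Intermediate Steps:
c = -44410/8399 (c = 560/(-454) + 750/(-185) = 560*(-1/454) + 750*(-1/185) = -280/227 - 150/37 = -44410/8399 ≈ -5.2875)
c*h(n(2, -4), 1) = -44410/8399*1 = -44410/8399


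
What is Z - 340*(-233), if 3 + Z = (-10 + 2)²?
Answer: 79281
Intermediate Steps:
Z = 61 (Z = -3 + (-10 + 2)² = -3 + (-8)² = -3 + 64 = 61)
Z - 340*(-233) = 61 - 340*(-233) = 61 + 79220 = 79281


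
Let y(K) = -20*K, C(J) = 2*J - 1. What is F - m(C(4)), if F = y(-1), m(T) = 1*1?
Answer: 19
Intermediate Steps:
C(J) = -1 + 2*J
m(T) = 1
F = 20 (F = -20*(-1) = 20)
F - m(C(4)) = 20 - 1*1 = 20 - 1 = 19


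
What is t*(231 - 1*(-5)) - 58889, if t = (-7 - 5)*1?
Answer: -61721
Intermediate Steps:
t = -12 (t = -12*1 = -12)
t*(231 - 1*(-5)) - 58889 = -12*(231 - 1*(-5)) - 58889 = -12*(231 + 5) - 58889 = -12*236 - 58889 = -2832 - 58889 = -61721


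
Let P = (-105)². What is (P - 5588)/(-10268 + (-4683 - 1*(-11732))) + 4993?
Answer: 16067030/3219 ≈ 4991.3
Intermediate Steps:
P = 11025
(P - 5588)/(-10268 + (-4683 - 1*(-11732))) + 4993 = (11025 - 5588)/(-10268 + (-4683 - 1*(-11732))) + 4993 = 5437/(-10268 + (-4683 + 11732)) + 4993 = 5437/(-10268 + 7049) + 4993 = 5437/(-3219) + 4993 = 5437*(-1/3219) + 4993 = -5437/3219 + 4993 = 16067030/3219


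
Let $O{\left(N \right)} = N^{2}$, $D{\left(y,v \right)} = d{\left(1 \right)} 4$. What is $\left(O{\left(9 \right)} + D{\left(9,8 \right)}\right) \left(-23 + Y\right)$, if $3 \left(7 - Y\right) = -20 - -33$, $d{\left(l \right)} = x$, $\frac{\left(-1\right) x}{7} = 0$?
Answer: $-1647$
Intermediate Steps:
$x = 0$ ($x = \left(-7\right) 0 = 0$)
$d{\left(l \right)} = 0$
$D{\left(y,v \right)} = 0$ ($D{\left(y,v \right)} = 0 \cdot 4 = 0$)
$Y = \frac{8}{3}$ ($Y = 7 - \frac{-20 - -33}{3} = 7 - \frac{-20 + 33}{3} = 7 - \frac{13}{3} = \frac{8}{3} \approx 2.6667$)
$\left(O{\left(9 \right)} + D{\left(9,8 \right)}\right) \left(-23 + Y\right) = \left(9^{2} + 0\right) \left(-23 + \frac{8}{3}\right) = \left(81 + 0\right) \left(- \frac{61}{3}\right) = 81 \left(- \frac{61}{3}\right) = -1647$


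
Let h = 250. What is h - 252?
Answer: -2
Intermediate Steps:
h - 252 = 250 - 252 = -2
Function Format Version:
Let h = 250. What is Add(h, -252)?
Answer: -2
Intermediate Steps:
Add(h, -252) = Add(250, -252) = -2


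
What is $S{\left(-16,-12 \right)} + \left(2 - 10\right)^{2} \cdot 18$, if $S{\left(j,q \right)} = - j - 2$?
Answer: $1166$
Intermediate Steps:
$S{\left(j,q \right)} = -2 - j$
$S{\left(-16,-12 \right)} + \left(2 - 10\right)^{2} \cdot 18 = \left(-2 - -16\right) + \left(2 - 10\right)^{2} \cdot 18 = \left(-2 + 16\right) + \left(-8\right)^{2} \cdot 18 = 14 + 64 \cdot 18 = 14 + 1152 = 1166$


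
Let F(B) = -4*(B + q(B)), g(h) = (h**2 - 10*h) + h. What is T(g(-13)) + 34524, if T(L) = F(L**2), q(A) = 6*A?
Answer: -2255764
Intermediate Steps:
g(h) = h**2 - 9*h
F(B) = -28*B (F(B) = -4*(B + 6*B) = -28*B)
T(L) = -28*L**2
T(g(-13)) + 34524 = -28*169*(-9 - 13)**2 + 34524 = -28*(-13*(-22))**2 + 34524 = -28*286**2 + 34524 = -28*81796 + 34524 = -2290288 + 34524 = -2255764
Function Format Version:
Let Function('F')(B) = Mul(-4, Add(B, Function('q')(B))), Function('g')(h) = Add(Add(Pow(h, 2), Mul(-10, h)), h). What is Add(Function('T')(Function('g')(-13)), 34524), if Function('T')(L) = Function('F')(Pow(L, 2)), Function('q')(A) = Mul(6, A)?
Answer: -2255764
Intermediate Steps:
Function('g')(h) = Add(Pow(h, 2), Mul(-9, h))
Function('F')(B) = Mul(-28, B) (Function('F')(B) = Mul(-4, Add(B, Mul(6, B))) = Mul(-4, Mul(7, B)) = Mul(-28, B))
Function('T')(L) = Mul(-28, Pow(L, 2))
Add(Function('T')(Function('g')(-13)), 34524) = Add(Mul(-28, Pow(Mul(-13, Add(-9, -13)), 2)), 34524) = Add(Mul(-28, Pow(Mul(-13, -22), 2)), 34524) = Add(Mul(-28, Pow(286, 2)), 34524) = Add(Mul(-28, 81796), 34524) = Add(-2290288, 34524) = -2255764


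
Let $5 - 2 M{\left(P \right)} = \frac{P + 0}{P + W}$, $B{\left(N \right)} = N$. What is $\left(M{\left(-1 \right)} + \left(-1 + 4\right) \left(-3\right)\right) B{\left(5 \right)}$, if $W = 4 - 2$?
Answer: $-30$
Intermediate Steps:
$W = 2$
$M{\left(P \right)} = \frac{5}{2} - \frac{P}{2 \left(2 + P\right)}$ ($M{\left(P \right)} = \frac{5}{2} - \frac{\left(P + 0\right) \frac{1}{P + 2}}{2} = \frac{5}{2} - \frac{P \frac{1}{2 + P}}{2} = \frac{5}{2} - \frac{P}{2 \left(2 + P\right)}$)
$\left(M{\left(-1 \right)} + \left(-1 + 4\right) \left(-3\right)\right) B{\left(5 \right)} = \left(\frac{5 + 2 \left(-1\right)}{2 - 1} + \left(-1 + 4\right) \left(-3\right)\right) 5 = \left(\frac{5 - 2}{1} + 3 \left(-3\right)\right) 5 = \left(1 \cdot 3 - 9\right) 5 = \left(3 - 9\right) 5 = \left(-6\right) 5 = -30$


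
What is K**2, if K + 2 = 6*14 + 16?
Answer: 9604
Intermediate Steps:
K = 98 (K = -2 + (6*14 + 16) = -2 + (84 + 16) = -2 + 100 = 98)
K**2 = 98**2 = 9604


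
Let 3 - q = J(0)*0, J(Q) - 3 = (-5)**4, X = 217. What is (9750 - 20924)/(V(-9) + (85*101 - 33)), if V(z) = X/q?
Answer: -33522/25873 ≈ -1.2956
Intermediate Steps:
J(Q) = 628 (J(Q) = 3 + (-5)**4 = 3 + 625 = 628)
q = 3 (q = 3 - 628*0 = 3 - 1*0 = 3 + 0 = 3)
V(z) = 217/3
(9750 - 20924)/(V(-9) + (85*101 - 33)) = (9750 - 20924)/(217/3 + (85*101 - 33)) = -11174/(217/3 + (8585 - 33)) = -11174/(217/3 + 8552) = -11174/25873/3 = -11174*3/25873 = -33522/25873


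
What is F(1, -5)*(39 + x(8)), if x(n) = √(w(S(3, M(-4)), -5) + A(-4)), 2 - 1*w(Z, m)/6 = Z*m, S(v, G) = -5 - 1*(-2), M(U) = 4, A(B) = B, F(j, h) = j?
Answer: 39 + I*√82 ≈ 39.0 + 9.0554*I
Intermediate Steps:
S(v, G) = -3 (S(v, G) = -5 + 2 = -3)
w(Z, m) = 12 - 6*Z*m
x(n) = I*√82 (x(n) = √((12 - 6*(-3)*(-5)) - 4) = √((12 - 90) - 4) = √(-78 - 4) = √(-82) = I*√82)
F(1, -5)*(39 + x(8)) = 1*(39 + I*√82) = 39 + I*√82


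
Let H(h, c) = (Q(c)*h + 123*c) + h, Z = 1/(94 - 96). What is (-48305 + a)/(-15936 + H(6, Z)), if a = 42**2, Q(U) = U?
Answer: 93082/31989 ≈ 2.9098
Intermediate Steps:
Z = -1/2 (Z = 1/(-2) = -1/2 ≈ -0.50000)
a = 1764
H(h, c) = h + 123*c + c*h (H(h, c) = (c*h + 123*c) + h = (123*c + c*h) + h = h + 123*c + c*h)
(-48305 + a)/(-15936 + H(6, Z)) = (-48305 + 1764)/(-15936 + (6 + 123*(-1/2) - 1/2*6)) = -46541/(-15936 + (6 - 123/2 - 3)) = -46541/(-15936 - 117/2) = -46541/(-31989/2) = -46541*(-2/31989) = 93082/31989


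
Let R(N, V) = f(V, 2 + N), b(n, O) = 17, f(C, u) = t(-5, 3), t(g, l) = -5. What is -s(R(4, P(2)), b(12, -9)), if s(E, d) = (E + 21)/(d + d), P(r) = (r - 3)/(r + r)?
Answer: -8/17 ≈ -0.47059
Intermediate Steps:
f(C, u) = -5
P(r) = (-3 + r)/(2*r) (P(r) = (-3 + r)/((2*r)) = (-3 + r)*(1/(2*r)) = (-3 + r)/(2*r))
R(N, V) = -5
s(E, d) = (21 + E)/(2*d) (s(E, d) = (21 + E)/((2*d)) = (21 + E)*(1/(2*d)) = (21 + E)/(2*d))
-s(R(4, P(2)), b(12, -9)) = -(21 - 5)/(2*17) = -16/(2*17) = -1*8/17 = -8/17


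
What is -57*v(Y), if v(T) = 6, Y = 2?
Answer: -342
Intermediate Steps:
-57*v(Y) = -57*6 = -342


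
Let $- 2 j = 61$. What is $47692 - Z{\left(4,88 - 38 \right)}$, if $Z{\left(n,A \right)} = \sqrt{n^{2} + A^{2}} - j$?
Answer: $\frac{95323}{2} - 2 \sqrt{629} \approx 47611.0$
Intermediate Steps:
$j = - \frac{61}{2}$ ($j = \left(- \frac{1}{2}\right) 61 = - \frac{61}{2} \approx -30.5$)
$Z{\left(n,A \right)} = \frac{61}{2} + \sqrt{A^{2} + n^{2}}$ ($Z{\left(n,A \right)} = \sqrt{n^{2} + A^{2}} - - \frac{61}{2} = \sqrt{A^{2} + n^{2}} + \frac{61}{2} = \frac{61}{2} + \sqrt{A^{2} + n^{2}}$)
$47692 - Z{\left(4,88 - 38 \right)} = 47692 - \left(\frac{61}{2} + \sqrt{\left(88 - 38\right)^{2} + 4^{2}}\right) = 47692 - \left(\frac{61}{2} + \sqrt{\left(88 - 38\right)^{2} + 16}\right) = 47692 - \left(\frac{61}{2} + \sqrt{50^{2} + 16}\right) = 47692 - \left(\frac{61}{2} + \sqrt{2500 + 16}\right) = 47692 - \left(\frac{61}{2} + \sqrt{2516}\right) = 47692 - \left(\frac{61}{2} + 2 \sqrt{629}\right) = \frac{95323}{2} - 2 \sqrt{629}$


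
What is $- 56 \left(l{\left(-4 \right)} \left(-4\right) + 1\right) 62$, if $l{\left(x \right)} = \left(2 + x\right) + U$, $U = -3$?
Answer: $-72912$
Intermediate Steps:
$l{\left(x \right)} = -1 + x$ ($l{\left(x \right)} = \left(2 + x\right) - 3 = -1 + x$)
$- 56 \left(l{\left(-4 \right)} \left(-4\right) + 1\right) 62 = - 56 \left(\left(-1 - 4\right) \left(-4\right) + 1\right) 62 = - 56 \left(\left(-5\right) \left(-4\right) + 1\right) 62 = - 56 \left(20 + 1\right) 62 = \left(-56\right) 21 \cdot 62 = \left(-1176\right) 62 = -72912$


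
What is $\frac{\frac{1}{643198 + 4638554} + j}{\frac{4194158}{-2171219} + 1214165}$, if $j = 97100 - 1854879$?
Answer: $- \frac{20157928847111985733}{13923828160111615704} \approx -1.4477$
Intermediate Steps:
$j = -1757779$
$\frac{\frac{1}{643198 + 4638554} + j}{\frac{4194158}{-2171219} + 1214165} = \frac{\frac{1}{643198 + 4638554} - 1757779}{\frac{4194158}{-2171219} + 1214165} = \frac{\frac{1}{5281752} - 1757779}{4194158 \left(- \frac{1}{2171219}\right) + 1214165} = \frac{\frac{1}{5281752} - 1757779}{- \frac{4194158}{2171219} + 1214165} = - \frac{9284152748807}{5281752 \cdot \frac{2636213922977}{2171219}} = \left(- \frac{9284152748807}{5281752}\right) \frac{2171219}{2636213922977} = - \frac{20157928847111985733}{13923828160111615704}$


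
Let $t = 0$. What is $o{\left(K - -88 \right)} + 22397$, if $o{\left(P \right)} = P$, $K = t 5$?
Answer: $22485$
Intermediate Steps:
$K = 0$ ($K = 0 \cdot 5 = 0$)
$o{\left(K - -88 \right)} + 22397 = \left(0 - -88\right) + 22397 = \left(0 + 88\right) + 22397 = 88 + 22397 = 22485$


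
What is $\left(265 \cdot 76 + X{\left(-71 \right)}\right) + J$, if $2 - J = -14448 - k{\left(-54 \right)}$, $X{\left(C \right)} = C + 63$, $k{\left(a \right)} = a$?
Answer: $34528$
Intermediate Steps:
$X{\left(C \right)} = 63 + C$
$J = 14396$ ($J = 2 - \left(-14448 - -54\right) = 2 - \left(-14448 + 54\right) = 2 - -14394 = 2 + 14394 = 14396$)
$\left(265 \cdot 76 + X{\left(-71 \right)}\right) + J = \left(265 \cdot 76 + \left(63 - 71\right)\right) + 14396 = \left(20140 - 8\right) + 14396 = 20132 + 14396 = 34528$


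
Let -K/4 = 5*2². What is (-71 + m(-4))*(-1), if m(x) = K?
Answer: 151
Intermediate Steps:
K = -80 (K = -20*2² = -20*4 = -4*20 = -80)
m(x) = -80
(-71 + m(-4))*(-1) = (-71 - 80)*(-1) = -151*(-1) = 151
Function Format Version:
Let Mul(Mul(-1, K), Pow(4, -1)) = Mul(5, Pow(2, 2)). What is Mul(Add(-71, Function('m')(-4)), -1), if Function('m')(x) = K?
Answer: 151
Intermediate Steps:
K = -80 (K = Mul(-4, Mul(5, Pow(2, 2))) = Mul(-4, Mul(5, 4)) = Mul(-4, 20) = -80)
Function('m')(x) = -80
Mul(Add(-71, Function('m')(-4)), -1) = Mul(Add(-71, -80), -1) = Mul(-151, -1) = 151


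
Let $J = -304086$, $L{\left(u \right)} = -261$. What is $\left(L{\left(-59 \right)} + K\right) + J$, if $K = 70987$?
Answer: $-233360$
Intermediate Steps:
$\left(L{\left(-59 \right)} + K\right) + J = \left(-261 + 70987\right) - 304086 = 70726 - 304086 = -233360$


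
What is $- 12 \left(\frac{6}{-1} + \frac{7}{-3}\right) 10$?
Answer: $1000$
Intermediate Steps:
$- 12 \left(\frac{6}{-1} + \frac{7}{-3}\right) 10 = - 12 \left(6 \left(-1\right) + 7 \left(- \frac{1}{3}\right)\right) 10 = - 12 \left(-6 - \frac{7}{3}\right) 10 = \left(-12\right) \left(- \frac{25}{3}\right) 10 = 100 \cdot 10 = 1000$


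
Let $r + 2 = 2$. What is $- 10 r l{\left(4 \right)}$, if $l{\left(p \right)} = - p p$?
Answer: $0$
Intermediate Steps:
$r = 0$ ($r = -2 + 2 = 0$)
$l{\left(p \right)} = - p^{2}$
$- 10 r l{\left(4 \right)} = \left(-10\right) 0 \left(- 4^{2}\right) = 0 \left(\left(-1\right) 16\right) = 0 \left(-16\right) = 0$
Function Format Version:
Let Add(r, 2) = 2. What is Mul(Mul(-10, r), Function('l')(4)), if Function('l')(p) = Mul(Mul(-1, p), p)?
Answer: 0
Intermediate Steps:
r = 0 (r = Add(-2, 2) = 0)
Function('l')(p) = Mul(-1, Pow(p, 2))
Mul(Mul(-10, r), Function('l')(4)) = Mul(Mul(-10, 0), Mul(-1, Pow(4, 2))) = Mul(0, Mul(-1, 16)) = Mul(0, -16) = 0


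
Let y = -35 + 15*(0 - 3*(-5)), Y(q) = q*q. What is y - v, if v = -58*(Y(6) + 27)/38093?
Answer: 7241324/38093 ≈ 190.10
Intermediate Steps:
Y(q) = q**2
v = -3654/38093 (v = -58*(6**2 + 27)/38093 = -58*(36 + 27)*(1/38093) = -58*63*(1/38093) = -3654*1/38093 = -3654/38093 ≈ -0.095923)
y = 190 (y = -35 + 15*(0 + 15) = -35 + 15*15 = -35 + 225 = 190)
y - v = 190 - 1*(-3654/38093) = 190 + 3654/38093 = 7241324/38093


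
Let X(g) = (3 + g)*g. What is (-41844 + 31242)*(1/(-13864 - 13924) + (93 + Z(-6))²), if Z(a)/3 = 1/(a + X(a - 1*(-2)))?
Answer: -616633741341/6947 ≈ -8.8763e+7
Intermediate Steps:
X(g) = g*(3 + g)
Z(a) = 3/(a + (2 + a)*(5 + a)) (Z(a) = 3/(a + (a - 1*(-2))*(3 + (a - 1*(-2)))) = 3/(a + (a + 2)*(3 + (a + 2))) = 3/(a + (2 + a)*(3 + (2 + a))) = 3/(a + (2 + a)*(5 + a)))
(-41844 + 31242)*(1/(-13864 - 13924) + (93 + Z(-6))²) = (-41844 + 31242)*(1/(-13864 - 13924) + (93 + 3/(-6 + (2 - 6)*(5 - 6)))²) = -10602*(1/(-27788) + (93 + 3/(-6 - 4*(-1)))²) = -10602*(-1/27788 + (93 + 3/(-6 + 4))²) = -10602*(-1/27788 + (93 + 3/(-2))²) = -10602*(-1/27788 + (93 + 3*(-½))²) = -10602*(-1/27788 + (93 - 3/2)²) = -10602*(-1/27788 + (183/2)²) = -10602*(-1/27788 + 33489/4) = -10602*116324041/13894 = -616633741341/6947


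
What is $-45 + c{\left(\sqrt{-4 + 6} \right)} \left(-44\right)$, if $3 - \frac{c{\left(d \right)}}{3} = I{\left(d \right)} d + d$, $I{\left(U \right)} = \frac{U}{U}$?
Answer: $-441 + 264 \sqrt{2} \approx -67.648$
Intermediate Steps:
$I{\left(U \right)} = 1$
$c{\left(d \right)} = 9 - 6 d$ ($c{\left(d \right)} = 9 - 3 \left(1 d + d\right) = 9 - 3 \left(d + d\right) = 9 - 3 \cdot 2 d = 9 - 6 d$)
$-45 + c{\left(\sqrt{-4 + 6} \right)} \left(-44\right) = -45 + \left(9 - 6 \sqrt{-4 + 6}\right) \left(-44\right) = -45 + \left(9 - 6 \sqrt{2}\right) \left(-44\right) = -45 - \left(396 - 264 \sqrt{2}\right) = -441 + 264 \sqrt{2}$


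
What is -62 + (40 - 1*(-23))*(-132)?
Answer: -8378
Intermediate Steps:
-62 + (40 - 1*(-23))*(-132) = -62 + (40 + 23)*(-132) = -62 + 63*(-132) = -62 - 8316 = -8378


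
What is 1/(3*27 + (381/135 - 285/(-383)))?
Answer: 17235/1457501 ≈ 0.011825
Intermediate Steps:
1/(3*27 + (381/135 - 285/(-383))) = 1/(81 + (381*(1/135) - 285*(-1/383))) = 1/(81 + (127/45 + 285/383)) = 1/(81 + 61466/17235) = 1/(1457501/17235) = 17235/1457501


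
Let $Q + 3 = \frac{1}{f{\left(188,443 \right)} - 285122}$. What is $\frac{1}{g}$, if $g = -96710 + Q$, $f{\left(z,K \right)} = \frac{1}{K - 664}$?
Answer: $- \frac{63011963}{6094075977840} \approx -1.034 \cdot 10^{-5}$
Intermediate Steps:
$f{\left(z,K \right)} = \frac{1}{-664 + K}$
$Q = - \frac{189036110}{63011963}$ ($Q = -3 + \frac{1}{\frac{1}{-664 + 443} - 285122} = -3 + \frac{1}{\frac{1}{-221} - 285122} = -3 + \frac{1}{- \frac{1}{221} - 285122} = -3 + \frac{1}{- \frac{63011963}{221}} = -3 - \frac{221}{63011963} = - \frac{189036110}{63011963} \approx -3.0$)
$g = - \frac{6094075977840}{63011963}$ ($g = -96710 - \frac{189036110}{63011963} = - \frac{6094075977840}{63011963} \approx -96713.0$)
$\frac{1}{g} = \frac{1}{- \frac{6094075977840}{63011963}} = - \frac{63011963}{6094075977840}$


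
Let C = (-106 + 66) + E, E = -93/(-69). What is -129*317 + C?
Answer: -941428/23 ≈ -40932.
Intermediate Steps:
E = 31/23 (E = -93*(-1/69) = 31/23 ≈ 1.3478)
C = -889/23 (C = (-106 + 66) + 31/23 = -40 + 31/23 = -889/23 ≈ -38.652)
-129*317 + C = -129*317 - 889/23 = -40893 - 889/23 = -941428/23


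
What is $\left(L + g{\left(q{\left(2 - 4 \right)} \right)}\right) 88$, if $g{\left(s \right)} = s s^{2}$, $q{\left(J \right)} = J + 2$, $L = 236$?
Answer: $20768$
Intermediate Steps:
$q{\left(J \right)} = 2 + J$
$g{\left(s \right)} = s^{3}$
$\left(L + g{\left(q{\left(2 - 4 \right)} \right)}\right) 88 = \left(236 + \left(2 + \left(2 - 4\right)\right)^{3}\right) 88 = \left(236 + \left(2 - 2\right)^{3}\right) 88 = \left(236 + 0^{3}\right) 88 = \left(236 + 0\right) 88 = 236 \cdot 88 = 20768$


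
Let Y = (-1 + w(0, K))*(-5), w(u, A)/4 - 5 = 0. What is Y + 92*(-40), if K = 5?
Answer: -3775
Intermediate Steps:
w(u, A) = 20 (w(u, A) = 20 + 4*0 = 20 + 0 = 20)
Y = -95 (Y = (-1 + 20)*(-5) = 19*(-5) = -95)
Y + 92*(-40) = -95 + 92*(-40) = -95 - 3680 = -3775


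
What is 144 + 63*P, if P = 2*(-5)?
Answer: -486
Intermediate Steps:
P = -10
144 + 63*P = 144 + 63*(-10) = 144 - 630 = -486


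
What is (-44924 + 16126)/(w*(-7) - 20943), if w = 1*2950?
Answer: 28798/41593 ≈ 0.69238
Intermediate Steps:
w = 2950
(-44924 + 16126)/(w*(-7) - 20943) = (-44924 + 16126)/(2950*(-7) - 20943) = -28798/(-20650 - 20943) = -28798/(-41593) = -28798*(-1/41593) = 28798/41593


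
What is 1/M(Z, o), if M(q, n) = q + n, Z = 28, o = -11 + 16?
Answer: 1/33 ≈ 0.030303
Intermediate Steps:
o = 5
M(q, n) = n + q
1/M(Z, o) = 1/(5 + 28) = 1/33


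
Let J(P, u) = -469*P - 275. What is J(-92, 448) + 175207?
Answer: 218080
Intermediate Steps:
J(P, u) = -275 - 469*P
J(-92, 448) + 175207 = (-275 - 469*(-92)) + 175207 = (-275 + 43148) + 175207 = 42873 + 175207 = 218080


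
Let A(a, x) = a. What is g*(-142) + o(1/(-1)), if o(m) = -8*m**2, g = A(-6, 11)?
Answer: 844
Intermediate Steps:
g = -6
g*(-142) + o(1/(-1)) = -6*(-142) - 8*(1/(-1))**2 = 852 - 8*(-1)**2 = 852 - 8*1 = 852 - 8 = 844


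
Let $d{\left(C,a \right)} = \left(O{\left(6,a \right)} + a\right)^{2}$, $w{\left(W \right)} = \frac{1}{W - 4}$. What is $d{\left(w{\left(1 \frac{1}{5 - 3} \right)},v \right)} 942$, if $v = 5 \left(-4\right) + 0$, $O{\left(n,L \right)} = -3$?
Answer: $498318$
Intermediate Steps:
$v = -20$ ($v = -20 + 0 = -20$)
$w{\left(W \right)} = \frac{1}{-4 + W}$
$d{\left(C,a \right)} = \left(-3 + a\right)^{2}$
$d{\left(w{\left(1 \frac{1}{5 - 3} \right)},v \right)} 942 = \left(-3 - 20\right)^{2} \cdot 942 = \left(-23\right)^{2} \cdot 942 = 529 \cdot 942 = 498318$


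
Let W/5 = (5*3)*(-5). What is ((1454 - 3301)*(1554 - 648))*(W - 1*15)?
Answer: 652618980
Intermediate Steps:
W = -375 (W = 5*((5*3)*(-5)) = 5*(15*(-5)) = 5*(-75) = -375)
((1454 - 3301)*(1554 - 648))*(W - 1*15) = ((1454 - 3301)*(1554 - 648))*(-375 - 1*15) = (-1847*906)*(-375 - 15) = -1673382*(-390) = 652618980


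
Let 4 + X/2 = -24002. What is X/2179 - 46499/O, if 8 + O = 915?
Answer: -144868205/1976353 ≈ -73.301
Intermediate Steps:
O = 907 (O = -8 + 915 = 907)
X = -48012 (X = -8 + 2*(-24002) = -8 - 48004 = -48012)
X/2179 - 46499/O = -48012/2179 - 46499/907 = -144868205/1976353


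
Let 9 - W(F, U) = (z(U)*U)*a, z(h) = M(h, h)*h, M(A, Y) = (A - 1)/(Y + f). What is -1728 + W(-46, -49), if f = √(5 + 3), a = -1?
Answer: 1768883/2393 + 240100*√2/2393 ≈ 881.08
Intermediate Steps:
f = 2*√2 (f = √8 = 2*√2 ≈ 2.8284)
M(A, Y) = (-1 + A)/(Y + 2*√2) (M(A, Y) = (A - 1)/(Y + 2*√2) = (-1 + A)/(Y + 2*√2))
z(h) = h*(-1 + h)/(h + 2*√2) (z(h) = ((-1 + h)/(h + 2*√2))*h = h*(-1 + h)/(h + 2*√2))
W(F, U) = 9 + U²*(-1 + U)/(U + 2*√2) (W(F, U) = 9 - (U*(-1 + U)/(U + 2*√2))*U*(-1) = 9 - U²*(-1 + U)/(U + 2*√2)*(-1) = 9 - (-1)*U²*(-1 + U)/(U + 2*√2) = 9 + U²*(-1 + U)/(U + 2*√2))
-1728 + W(-46, -49) = -1728 + (9*(-49) + 18*√2 + (-49)²*(-1 - 49))/(-49 + 2*√2) = -1728 + (-441 + 18*√2 + 2401*(-50))/(-49 + 2*√2) = -1728 + (-441 + 18*√2 - 120050)/(-49 + 2*√2) = -1728 + (-120491 + 18*√2)/(-49 + 2*√2)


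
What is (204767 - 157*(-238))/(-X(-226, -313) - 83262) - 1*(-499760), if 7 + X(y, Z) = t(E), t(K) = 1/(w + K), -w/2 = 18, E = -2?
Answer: 527025337862/1054563 ≈ 4.9976e+5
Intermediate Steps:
w = -36 (w = -2*18 = -36)
t(K) = 1/(-36 + K)
X(y, Z) = -267/38 (X(y, Z) = -7 + 1/(-36 - 2) = -7 + 1/(-38) = -7 - 1/38 = -267/38)
(204767 - 157*(-238))/(-X(-226, -313) - 83262) - 1*(-499760) = (204767 - 157*(-238))/(-1*(-267/38) - 83262) - 1*(-499760) = (204767 + 37366)/(267/38 - 83262) + 499760 = 242133/(-3163689/38) + 499760 = 242133*(-38/3163689) + 499760 = -3067018/1054563 + 499760 = 527025337862/1054563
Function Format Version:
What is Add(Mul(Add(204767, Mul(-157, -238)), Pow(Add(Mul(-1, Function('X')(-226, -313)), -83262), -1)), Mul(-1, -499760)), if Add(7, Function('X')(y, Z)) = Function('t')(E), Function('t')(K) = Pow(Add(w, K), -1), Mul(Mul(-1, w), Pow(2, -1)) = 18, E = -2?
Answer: Rational(527025337862, 1054563) ≈ 4.9976e+5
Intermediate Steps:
w = -36 (w = Mul(-2, 18) = -36)
Function('t')(K) = Pow(Add(-36, K), -1)
Function('X')(y, Z) = Rational(-267, 38) (Function('X')(y, Z) = Add(-7, Pow(Add(-36, -2), -1)) = Add(-7, Pow(-38, -1)) = Add(-7, Rational(-1, 38)) = Rational(-267, 38))
Add(Mul(Add(204767, Mul(-157, -238)), Pow(Add(Mul(-1, Function('X')(-226, -313)), -83262), -1)), Mul(-1, -499760)) = Add(Mul(Add(204767, Mul(-157, -238)), Pow(Add(Mul(-1, Rational(-267, 38)), -83262), -1)), Mul(-1, -499760)) = Add(Mul(Add(204767, 37366), Pow(Add(Rational(267, 38), -83262), -1)), 499760) = Add(Mul(242133, Pow(Rational(-3163689, 38), -1)), 499760) = Add(Mul(242133, Rational(-38, 3163689)), 499760) = Add(Rational(-3067018, 1054563), 499760) = Rational(527025337862, 1054563)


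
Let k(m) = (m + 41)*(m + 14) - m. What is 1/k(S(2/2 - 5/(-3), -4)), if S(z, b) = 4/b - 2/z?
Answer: 16/7721 ≈ 0.0020723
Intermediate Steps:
S(z, b) = -2/z + 4/b
k(m) = -m + (14 + m)*(41 + m) (k(m) = (41 + m)*(14 + m) - m = (14 + m)*(41 + m) - m = -m + (14 + m)*(41 + m))
1/k(S(2/2 - 5/(-3), -4)) = 1/(574 + (-2/(2/2 - 5/(-3)) + 4/(-4))² + 54*(-2/(2/2 - 5/(-3)) + 4/(-4))) = 1/(574 + (-2/(2*(½) - 5*(-⅓)) + 4*(-¼))² + 54*(-2/(2*(½) - 5*(-⅓)) + 4*(-¼))) = 1/(574 + (-2/(1 + 5/3) - 1)² + 54*(-2/(1 + 5/3) - 1)) = 1/(574 + (-2/8/3 - 1)² + 54*(-2/8/3 - 1)) = 1/(574 + (-2*3/8 - 1)² + 54*(-2*3/8 - 1)) = 1/(574 + (-¾ - 1)² + 54*(-¾ - 1)) = 1/(574 + (-7/4)² + 54*(-7/4)) = 1/(574 + 49/16 - 189/2) = 1/(7721/16) = 16/7721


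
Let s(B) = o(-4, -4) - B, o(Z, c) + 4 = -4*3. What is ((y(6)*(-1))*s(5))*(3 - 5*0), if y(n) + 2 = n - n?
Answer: -126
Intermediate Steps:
o(Z, c) = -16 (o(Z, c) = -4 - 4*3 = -4 - 12 = -16)
y(n) = -2 (y(n) = -2 + (n - n) = -2 + 0 = -2)
s(B) = -16 - B
((y(6)*(-1))*s(5))*(3 - 5*0) = ((-2*(-1))*(-16 - 1*5))*(3 - 5*0) = (2*(-16 - 5))*(3 + 0) = (2*(-21))*3 = -42*3 = -126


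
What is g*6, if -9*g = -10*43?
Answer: 860/3 ≈ 286.67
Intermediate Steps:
g = 430/9 (g = -(-10)*43/9 = -⅑*(-430) = 430/9 ≈ 47.778)
g*6 = (430/9)*6 = 860/3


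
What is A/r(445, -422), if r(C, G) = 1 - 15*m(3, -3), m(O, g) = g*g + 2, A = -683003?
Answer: 683003/164 ≈ 4164.7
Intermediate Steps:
m(O, g) = 2 + g**2 (m(O, g) = g**2 + 2 = 2 + g**2)
r(C, G) = -164 (r(C, G) = 1 - 15*(2 + (-3)**2) = 1 - 15*(2 + 9) = 1 - 15*11 = 1 - 165 = -164)
A/r(445, -422) = -683003/(-164) = -683003*(-1/164) = 683003/164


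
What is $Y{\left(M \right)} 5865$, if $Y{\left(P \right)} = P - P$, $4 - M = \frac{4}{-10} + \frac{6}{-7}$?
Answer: $0$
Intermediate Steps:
$M = \frac{184}{35}$ ($M = 4 - \left(\frac{4}{-10} + \frac{6}{-7}\right) = 4 - \left(4 \left(- \frac{1}{10}\right) + 6 \left(- \frac{1}{7}\right)\right) = 4 - \left(- \frac{2}{5} - \frac{6}{7}\right) = 4 - - \frac{44}{35} = 4 + \frac{44}{35} = \frac{184}{35} \approx 5.2571$)
$Y{\left(P \right)} = 0$
$Y{\left(M \right)} 5865 = 0 \cdot 5865 = 0$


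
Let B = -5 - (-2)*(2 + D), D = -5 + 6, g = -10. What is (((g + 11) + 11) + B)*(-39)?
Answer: -507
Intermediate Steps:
D = 1
B = 1 (B = -5 - (-2)*(2 + 1) = -5 - (-2)*3 = -5 - 1*(-6) = -5 + 6 = 1)
(((g + 11) + 11) + B)*(-39) = (((-10 + 11) + 11) + 1)*(-39) = ((1 + 11) + 1)*(-39) = (12 + 1)*(-39) = 13*(-39) = -507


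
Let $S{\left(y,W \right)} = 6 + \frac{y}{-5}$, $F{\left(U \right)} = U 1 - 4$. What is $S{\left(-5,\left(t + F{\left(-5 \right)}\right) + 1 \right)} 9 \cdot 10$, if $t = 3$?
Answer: $630$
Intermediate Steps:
$F{\left(U \right)} = -4 + U$ ($F{\left(U \right)} = U - 4 = -4 + U$)
$S{\left(y,W \right)} = 6 - \frac{y}{5}$ ($S{\left(y,W \right)} = 6 + y \left(- \frac{1}{5}\right) = 6 - \frac{y}{5}$)
$S{\left(-5,\left(t + F{\left(-5 \right)}\right) + 1 \right)} 9 \cdot 10 = \left(6 - -1\right) 9 \cdot 10 = \left(6 + 1\right) 9 \cdot 10 = 7 \cdot 9 \cdot 10 = 63 \cdot 10 = 630$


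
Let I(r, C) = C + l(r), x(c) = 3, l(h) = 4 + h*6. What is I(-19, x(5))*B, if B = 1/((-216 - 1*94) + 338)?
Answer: -107/28 ≈ -3.8214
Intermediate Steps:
l(h) = 4 + 6*h
I(r, C) = 4 + C + 6*r (I(r, C) = C + (4 + 6*r) = 4 + C + 6*r)
B = 1/28 (B = 1/((-216 - 94) + 338) = 1/(-310 + 338) = 1/28 ≈ 0.035714)
I(-19, x(5))*B = (4 + 3 + 6*(-19))*(1/28) = (4 + 3 - 114)*(1/28) = -107*1/28 = -107/28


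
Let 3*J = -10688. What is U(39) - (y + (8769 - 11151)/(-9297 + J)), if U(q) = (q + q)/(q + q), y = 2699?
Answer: -104093288/38579 ≈ -2698.2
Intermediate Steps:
J = -10688/3 (J = (1/3)*(-10688) = -10688/3 ≈ -3562.7)
U(q) = 1 (U(q) = (2*q)/((2*q)) = (2*q)*(1/(2*q)) = 1)
U(39) - (y + (8769 - 11151)/(-9297 + J)) = 1 - (2699 + (8769 - 11151)/(-9297 - 10688/3)) = 1 - (2699 - 2382/(-38579/3)) = 1 - (2699 - 2382*(-3/38579)) = 1 - (2699 + 7146/38579) = 1 - 1*104131867/38579 = 1 - 104131867/38579 = -104093288/38579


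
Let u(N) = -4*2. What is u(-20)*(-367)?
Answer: 2936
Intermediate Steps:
u(N) = -8
u(-20)*(-367) = -8*(-367) = 2936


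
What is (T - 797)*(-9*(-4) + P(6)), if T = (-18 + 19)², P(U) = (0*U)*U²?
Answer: -28656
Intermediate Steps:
P(U) = 0 (P(U) = 0*U² = 0)
T = 1 (T = 1² = 1)
(T - 797)*(-9*(-4) + P(6)) = (1 - 797)*(-9*(-4) + 0) = -796*(36 + 0) = -796*36 = -28656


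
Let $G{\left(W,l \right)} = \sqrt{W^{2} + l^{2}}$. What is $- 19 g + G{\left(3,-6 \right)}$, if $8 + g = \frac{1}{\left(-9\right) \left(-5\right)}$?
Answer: $\frac{6821}{45} + 3 \sqrt{5} \approx 158.29$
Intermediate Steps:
$g = - \frac{359}{45}$ ($g = -8 + \frac{1}{\left(-9\right) \left(-5\right)} = -8 + \frac{1}{45} = - \frac{359}{45} \approx -7.9778$)
$- 19 g + G{\left(3,-6 \right)} = \left(-19\right) \left(- \frac{359}{45}\right) + \sqrt{3^{2} + \left(-6\right)^{2}} = \frac{6821}{45} + \sqrt{9 + 36} = \frac{6821}{45} + \sqrt{45} = \frac{6821}{45} + 3 \sqrt{5}$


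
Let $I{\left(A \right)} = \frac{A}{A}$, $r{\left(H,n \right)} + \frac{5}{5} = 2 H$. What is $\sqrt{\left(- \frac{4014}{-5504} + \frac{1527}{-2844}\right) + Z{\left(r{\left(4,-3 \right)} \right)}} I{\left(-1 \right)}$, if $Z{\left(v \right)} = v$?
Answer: $\frac{\sqrt{47806337685}}{81528} \approx 2.6819$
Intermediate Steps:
$r{\left(H,n \right)} = -1 + 2 H$
$I{\left(A \right)} = 1$
$\sqrt{\left(- \frac{4014}{-5504} + \frac{1527}{-2844}\right) + Z{\left(r{\left(4,-3 \right)} \right)}} I{\left(-1 \right)} = \sqrt{\left(- \frac{4014}{-5504} + \frac{1527}{-2844}\right) + \left(-1 + 2 \cdot 4\right)} 1 = \sqrt{\left(\left(-4014\right) \left(- \frac{1}{5504}\right) + 1527 \left(- \frac{1}{2844}\right)\right) + \left(-1 + 8\right)} 1 = \sqrt{\left(\frac{2007}{2752} - \frac{509}{948}\right) + 7} \cdot 1 = \sqrt{\frac{125467}{652224} + 7} \cdot 1 = \sqrt{\frac{4691035}{652224}} \cdot 1 = \frac{\sqrt{47806337685}}{81528} \cdot 1 = \frac{\sqrt{47806337685}}{81528}$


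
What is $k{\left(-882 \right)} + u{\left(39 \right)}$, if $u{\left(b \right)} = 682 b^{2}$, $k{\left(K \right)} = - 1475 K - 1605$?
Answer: $2336667$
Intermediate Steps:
$k{\left(K \right)} = -1605 - 1475 K$
$k{\left(-882 \right)} + u{\left(39 \right)} = \left(-1605 - -1300950\right) + 682 \cdot 39^{2} = \left(-1605 + 1300950\right) + 682 \cdot 1521 = 1299345 + 1037322 = 2336667$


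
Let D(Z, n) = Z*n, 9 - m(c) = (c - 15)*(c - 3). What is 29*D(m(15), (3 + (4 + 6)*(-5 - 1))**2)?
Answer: 847989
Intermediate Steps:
m(c) = 9 - (-15 + c)*(-3 + c) (m(c) = 9 - (c - 15)*(c - 3) = 9 - (-15 + c)*(-3 + c))
29*D(m(15), (3 + (4 + 6)*(-5 - 1))**2) = 29*((-36 - 1*15**2 + 18*15)*(3 + (4 + 6)*(-5 - 1))**2) = 29*((-36 - 1*225 + 270)*(3 + 10*(-6))**2) = 29*((-36 - 225 + 270)*(3 - 60)**2) = 29*(9*(-57)**2) = 29*(9*3249) = 29*29241 = 847989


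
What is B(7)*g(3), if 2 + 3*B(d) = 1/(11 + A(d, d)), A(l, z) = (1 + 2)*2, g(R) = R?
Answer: -33/17 ≈ -1.9412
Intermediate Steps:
A(l, z) = 6 (A(l, z) = 3*2 = 6)
B(d) = -11/17 (B(d) = -⅔ + 1/(3*(11 + 6)) = -⅔ + (⅓)/17 = -⅔ + (⅓)*(1/17) = -⅔ + 1/51 = -11/17)
B(7)*g(3) = -11/17*3 = -33/17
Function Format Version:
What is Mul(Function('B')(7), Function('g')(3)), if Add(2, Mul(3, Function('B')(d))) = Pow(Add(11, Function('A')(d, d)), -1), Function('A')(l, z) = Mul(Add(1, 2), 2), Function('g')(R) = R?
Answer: Rational(-33, 17) ≈ -1.9412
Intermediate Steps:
Function('A')(l, z) = 6 (Function('A')(l, z) = Mul(3, 2) = 6)
Function('B')(d) = Rational(-11, 17) (Function('B')(d) = Add(Rational(-2, 3), Mul(Rational(1, 3), Pow(Add(11, 6), -1))) = Add(Rational(-2, 3), Mul(Rational(1, 3), Pow(17, -1))) = Add(Rational(-2, 3), Mul(Rational(1, 3), Rational(1, 17))) = Add(Rational(-2, 3), Rational(1, 51)) = Rational(-11, 17))
Mul(Function('B')(7), Function('g')(3)) = Mul(Rational(-11, 17), 3) = Rational(-33, 17)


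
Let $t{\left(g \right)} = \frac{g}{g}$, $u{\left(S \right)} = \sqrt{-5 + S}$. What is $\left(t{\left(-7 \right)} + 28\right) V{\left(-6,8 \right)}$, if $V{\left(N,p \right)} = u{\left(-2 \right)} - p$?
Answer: $-232 + 29 i \sqrt{7} \approx -232.0 + 76.727 i$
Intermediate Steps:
$V{\left(N,p \right)} = - p + i \sqrt{7}$ ($V{\left(N,p \right)} = \sqrt{-5 - 2} - p = \sqrt{-7} - p = i \sqrt{7} - p = - p + i \sqrt{7}$)
$t{\left(g \right)} = 1$
$\left(t{\left(-7 \right)} + 28\right) V{\left(-6,8 \right)} = \left(1 + 28\right) \left(\left(-1\right) 8 + i \sqrt{7}\right) = 29 \left(-8 + i \sqrt{7}\right) = -232 + 29 i \sqrt{7}$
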